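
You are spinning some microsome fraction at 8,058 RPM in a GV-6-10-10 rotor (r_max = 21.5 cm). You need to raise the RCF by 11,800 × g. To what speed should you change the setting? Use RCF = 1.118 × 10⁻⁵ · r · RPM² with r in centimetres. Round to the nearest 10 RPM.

Current RCF = 1.118 × 10⁻⁵ × 21.5 × (8058)² = 1.118 × 10⁻⁵ × 21.5 × 64,931,364 ≈ 15,607.6 × g
Target RCF = 15,607.6 + 11,800 = 27,407.6 × g
N² = 27,407.6 / (24.037 × 10⁻⁵) = 114,022,549
N ≈ √114,022,549 ≈ 10,678.1

N₂ ≈ 10680 RPM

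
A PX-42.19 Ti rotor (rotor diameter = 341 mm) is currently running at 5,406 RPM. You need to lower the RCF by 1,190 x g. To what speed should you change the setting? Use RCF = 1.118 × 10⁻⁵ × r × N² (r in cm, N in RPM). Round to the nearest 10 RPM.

N₂ ≈ 4790 RPM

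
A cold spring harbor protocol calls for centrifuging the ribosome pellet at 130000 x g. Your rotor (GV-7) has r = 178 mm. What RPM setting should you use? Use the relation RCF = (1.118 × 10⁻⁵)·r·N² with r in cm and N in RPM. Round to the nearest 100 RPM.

≈ 25600 RPM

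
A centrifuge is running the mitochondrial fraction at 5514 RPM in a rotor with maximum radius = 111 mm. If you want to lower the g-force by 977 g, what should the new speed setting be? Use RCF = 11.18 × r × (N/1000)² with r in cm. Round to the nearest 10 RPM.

N₂ ≈ 4750 RPM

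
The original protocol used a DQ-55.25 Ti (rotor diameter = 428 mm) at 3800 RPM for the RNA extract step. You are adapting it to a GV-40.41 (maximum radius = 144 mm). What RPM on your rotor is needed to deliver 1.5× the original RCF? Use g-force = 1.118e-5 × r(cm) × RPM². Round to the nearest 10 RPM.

≈ 5670 RPM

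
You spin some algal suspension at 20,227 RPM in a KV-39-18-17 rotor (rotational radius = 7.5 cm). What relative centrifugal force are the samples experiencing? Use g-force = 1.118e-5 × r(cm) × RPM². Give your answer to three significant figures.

RCF = 1.118 × 10⁻⁵ × r × N²
RCF = 1.118 × 10⁻⁵ × 7.5 × (20227)² = 1.118 × 10⁻⁵ × 7.5 × 409,131,529 ≈ 34,305.7 × g

34300 × g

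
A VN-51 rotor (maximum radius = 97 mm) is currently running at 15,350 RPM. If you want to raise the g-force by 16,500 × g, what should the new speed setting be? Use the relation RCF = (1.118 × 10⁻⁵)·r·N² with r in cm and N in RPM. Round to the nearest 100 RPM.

r = 97 mm = 9.7 cm
Current RCF = 1.118 × 10⁻⁵ × 9.7 × (15350)² = 1.118 × 10⁻⁵ × 9.7 × 235,622,500 ≈ 25,552.3 × g
Target RCF = 25,552.3 + 16,500 = 42,052.3 × g
N² = 42,052.3 / (10.8446 × 10⁻⁵) = 387,771,794
N ≈ √387,771,794 ≈ 19,691.9

19700 RPM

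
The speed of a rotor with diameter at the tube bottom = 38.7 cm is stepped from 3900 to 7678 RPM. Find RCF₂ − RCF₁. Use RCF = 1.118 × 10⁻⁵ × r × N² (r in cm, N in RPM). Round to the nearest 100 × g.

≈ 9500 ×g

r = 38.7 / 2 = 19.35 cm
RCF₁ = 1.118 × 10⁻⁵ × 19.35 × (3900)² = 1.118 × 10⁻⁵ × 19.35 × 15,210,000 ≈ 3,290.4 × g
RCF₂ = 1.118 × 10⁻⁵ × 19.35 × (7678)² = 1.118 × 10⁻⁵ × 19.35 × 58,951,684 ≈ 12,753.2 × g
Increase = 12,753.2 − 3,290.4 = 9,462.8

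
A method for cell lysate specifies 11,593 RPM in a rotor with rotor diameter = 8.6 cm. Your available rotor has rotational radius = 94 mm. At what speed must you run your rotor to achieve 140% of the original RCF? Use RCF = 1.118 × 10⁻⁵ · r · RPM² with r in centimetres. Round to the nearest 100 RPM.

Original rotor: r = 8.6 / 2 = 4.3 cm
RCF_original = 1.118 × 10⁻⁵ × 4.3 × (11593)² = 1.118 × 10⁻⁵ × 4.3 × 134,397,649 ≈ 6,461 × g
Target RCF = 1.4 × 6,461 ≈ 9,045.4 × g
Your rotor: r = 94 mm = 9.4 cm
9,045.4 = 1.118 × 10⁻⁵ × 9.4 × N²
N² = 9,045.4 / (10.5092 × 10⁻⁵) = 86,071,252
N ≈ √86,071,252 ≈ 9,277.5

≈ 9300 RPM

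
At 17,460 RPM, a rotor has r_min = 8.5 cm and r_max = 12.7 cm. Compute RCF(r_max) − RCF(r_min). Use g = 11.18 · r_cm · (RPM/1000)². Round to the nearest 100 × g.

ΔRCF ≈ 14300 ×g

ΔRCF = 11.18 × (r_max − r_min) × (N/1000)² = 11.18 × 4.2 × 304.8516 ≈ 14,314.6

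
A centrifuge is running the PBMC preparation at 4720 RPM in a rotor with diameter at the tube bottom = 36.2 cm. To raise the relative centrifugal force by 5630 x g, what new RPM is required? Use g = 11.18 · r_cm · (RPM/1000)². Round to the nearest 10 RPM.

r = 36.2 / 2 = 18.1 cm
Current RCF = 11.18 × 18.1 × (4.72)² = 11.18 × 18.1 × 22.2784 ≈ 4,508.2 × g
Target RCF = 4,508.2 + 5,630 = 10,138.2 × g
(N/1000)² = 10,138.2 / 202.358 = 50.10032
N = 1000 × √50.10032 ≈ 7,078.2

≈ 7080 RPM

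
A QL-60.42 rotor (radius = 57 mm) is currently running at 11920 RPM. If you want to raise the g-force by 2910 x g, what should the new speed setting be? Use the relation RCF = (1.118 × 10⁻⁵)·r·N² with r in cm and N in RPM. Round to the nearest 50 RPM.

N₂ ≈ 13700 RPM

r = 57 mm = 5.7 cm
Current RCF = 1.118 × 10⁻⁵ × 5.7 × (11920)² = 1.118 × 10⁻⁵ × 5.7 × 142,086,400 ≈ 9,054.6 × g
Target RCF = 9,054.6 + 2,910 = 11,964.6 × g
N² = 11,964.6 / (6.3726 × 10⁻⁵) = 187,750,683
N ≈ √187,750,683 ≈ 13,702.2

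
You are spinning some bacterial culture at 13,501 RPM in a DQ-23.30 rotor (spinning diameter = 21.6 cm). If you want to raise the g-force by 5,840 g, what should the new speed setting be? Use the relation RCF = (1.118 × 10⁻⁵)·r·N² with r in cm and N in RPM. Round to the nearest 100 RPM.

15200 RPM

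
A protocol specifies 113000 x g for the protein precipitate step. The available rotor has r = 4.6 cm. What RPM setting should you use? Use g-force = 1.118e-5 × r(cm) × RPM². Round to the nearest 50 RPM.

113,000 = 1.118 × 10⁻⁵ × 4.6 × N²
N² = 113,000 / (5.1428 × 10⁻⁵) = 2,197,246,636
N ≈ √2,197,246,636 ≈ 46,874.8

N ≈ 46850 RPM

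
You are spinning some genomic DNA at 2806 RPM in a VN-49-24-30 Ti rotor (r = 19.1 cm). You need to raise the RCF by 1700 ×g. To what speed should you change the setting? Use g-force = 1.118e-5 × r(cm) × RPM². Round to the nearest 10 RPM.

Current RCF = 1.118 × 10⁻⁵ × 19.1 × (2806)² = 1.118 × 10⁻⁵ × 19.1 × 7,873,636 ≈ 1,681.3 × g
Target RCF = 1,681.3 + 1,700 = 3,381.3 × g
N² = 3,381.3 / (21.3538 × 10⁻⁵) = 15,834,652
N ≈ √15,834,652 ≈ 3,979.3

3980 RPM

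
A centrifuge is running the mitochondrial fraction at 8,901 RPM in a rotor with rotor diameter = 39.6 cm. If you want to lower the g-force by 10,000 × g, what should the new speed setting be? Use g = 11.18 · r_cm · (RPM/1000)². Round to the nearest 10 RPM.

5840 RPM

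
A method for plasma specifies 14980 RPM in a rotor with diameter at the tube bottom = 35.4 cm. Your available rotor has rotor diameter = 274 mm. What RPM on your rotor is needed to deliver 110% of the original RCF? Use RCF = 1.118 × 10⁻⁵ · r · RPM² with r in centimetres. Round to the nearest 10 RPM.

17860 RPM

Original rotor: r = 35.4 / 2 = 17.7 cm
RCF_original = 1.118 × 10⁻⁵ × 17.7 × (14980)² = 1.118 × 10⁻⁵ × 17.7 × 224,400,400 ≈ 44,405.7 × g
Target RCF = 1.1 × 44,405.7 ≈ 48,846.3 × g
Your rotor: r = 274 mm / 2 = 137 mm = 13.7 cm
48,846.3 = 1.118 × 10⁻⁵ × 13.7 × N²
N² = 48,846.3 / (15.3166 × 10⁻⁵) = 318,910,855
N ≈ √318,910,855 ≈ 17,858.1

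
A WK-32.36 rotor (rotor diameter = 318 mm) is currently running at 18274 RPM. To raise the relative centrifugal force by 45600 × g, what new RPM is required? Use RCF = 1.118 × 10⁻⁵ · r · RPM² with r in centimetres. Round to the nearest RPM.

24299 RPM

r = 318 mm / 2 = 159 mm = 15.9 cm
Current RCF = 1.118 × 10⁻⁵ × 15.9 × (18274)² = 1.118 × 10⁻⁵ × 15.9 × 333,939,076 ≈ 59,361.7 × g
Target RCF = 59,361.7 + 45,600 = 104,961.7 × g
N² = 104,961.7 / (17.7762 × 10⁻⁵) = 590,461,966
N ≈ √590,461,966 ≈ 24,299.4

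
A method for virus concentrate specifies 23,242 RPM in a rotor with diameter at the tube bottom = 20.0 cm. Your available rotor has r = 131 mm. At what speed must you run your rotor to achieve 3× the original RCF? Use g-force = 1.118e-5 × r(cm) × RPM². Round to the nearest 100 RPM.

35200 RPM

Original rotor: r = 20.0 / 2 = 10 cm
RCF_original = 1.118 × 10⁻⁵ × 10 × (23242)² = 1.118 × 10⁻⁵ × 10 × 540,190,564 ≈ 60,393.3 × g
Target RCF = 3 × 60,393.3 ≈ 181,179.9 × g
Your rotor: r = 131 mm = 13.1 cm
181,179.9 = 1.118 × 10⁻⁵ × 13.1 × N²
N² = 181,179.9 / (14.6458 × 10⁻⁵) = 1,237,077,524
N ≈ √1,237,077,524 ≈ 35,172.1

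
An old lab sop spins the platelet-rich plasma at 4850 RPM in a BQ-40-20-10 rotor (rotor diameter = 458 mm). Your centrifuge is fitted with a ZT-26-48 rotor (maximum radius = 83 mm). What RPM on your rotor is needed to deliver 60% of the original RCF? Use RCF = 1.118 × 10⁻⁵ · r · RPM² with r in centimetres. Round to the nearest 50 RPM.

≈ 6250 RPM

Original rotor: r = 458 mm / 2 = 229 mm = 22.9 cm
RCF_original = 1.118 × 10⁻⁵ × 22.9 × (4850)² = 1.118 × 10⁻⁵ × 22.9 × 23,522,500 ≈ 6,022.3 × g
Target RCF = 0.6 × 6,022.3 ≈ 3,613.4 × g
Your rotor: r = 83 mm = 8.3 cm
3,613.4 = 1.118 × 10⁻⁵ × 8.3 × N²
N² = 3,613.4 / (9.2794 × 10⁻⁵) = 38,940,018
N ≈ √38,940,018 ≈ 6,240.2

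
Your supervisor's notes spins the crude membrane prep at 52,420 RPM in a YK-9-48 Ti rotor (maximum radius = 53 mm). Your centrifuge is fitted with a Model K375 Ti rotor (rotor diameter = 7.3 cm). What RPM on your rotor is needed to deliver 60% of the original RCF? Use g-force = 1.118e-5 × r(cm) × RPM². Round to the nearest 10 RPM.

Original rotor: r = 53 mm = 5.3 cm
RCF = 1.118 × 10⁻⁵ × r × N²
RCF_original = 1.118 × 10⁻⁵ × 5.3 × (52420)² = 1.118 × 10⁻⁵ × 5.3 × 2,747,856,400 ≈ 162,821.5 × g
Target RCF = 0.6 × 162,821.5 ≈ 97,692.9 × g
Your rotor: r = 7.3 / 2 = 3.65 cm
97,692.9 = 1.118 × 10⁻⁵ × 3.65 × N²
N² = 97,692.9 / (4.0807 × 10⁻⁵) = 2,394,023,084
N ≈ √2,394,023,084 ≈ 48,928.8

48930 RPM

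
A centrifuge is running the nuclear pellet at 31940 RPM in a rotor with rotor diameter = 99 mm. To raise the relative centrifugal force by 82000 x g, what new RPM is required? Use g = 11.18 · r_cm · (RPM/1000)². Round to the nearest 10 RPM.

≈ 50020 RPM

r = 99 mm / 2 = 49.5 mm = 4.95 cm
Current RCF = 11.18 × 4.95 × (31.94)² = 11.18 × 4.95 × 1,020.1636 ≈ 56,456.9 × g
Target RCF = 56,456.9 + 82,000 = 138,456.9 × g
(N/1000)² = 138,456.9 / 55.341 = 2501.886
N = 1000 × √2501.886 ≈ 50,018.9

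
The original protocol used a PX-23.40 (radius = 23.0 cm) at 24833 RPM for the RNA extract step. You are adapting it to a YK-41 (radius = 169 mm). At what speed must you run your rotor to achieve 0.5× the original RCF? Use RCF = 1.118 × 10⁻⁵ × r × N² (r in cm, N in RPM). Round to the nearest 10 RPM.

RCF_original = 1.118 × 10⁻⁵ × 23 × (24833)² = 1.118 × 10⁻⁵ × 23 × 616,677,889 ≈ 158,572.6 × g
Target RCF = 0.5 × 158,572.6 ≈ 79,286.3 × g
Your rotor: r = 169 mm = 16.9 cm
79,286.3 = 1.118 × 10⁻⁵ × 16.9 × N²
N² = 79,286.3 / (18.8942 × 10⁻⁵) = 419,633,009
N ≈ √419,633,009 ≈ 20,484.9

≈ 20480 RPM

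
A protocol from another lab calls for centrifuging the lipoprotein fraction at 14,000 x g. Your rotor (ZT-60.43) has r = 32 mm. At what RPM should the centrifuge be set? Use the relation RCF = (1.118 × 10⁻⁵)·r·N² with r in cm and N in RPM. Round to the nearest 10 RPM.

N ≈ 19780 RPM

r = 32 mm = 3.2 cm
14,000 = 1.118 × 10⁻⁵ × 3.2 × N²
N² = 14,000 / (3.5776 × 10⁻⁵) = 391,323,792
N ≈ √391,323,792 ≈ 19,781.9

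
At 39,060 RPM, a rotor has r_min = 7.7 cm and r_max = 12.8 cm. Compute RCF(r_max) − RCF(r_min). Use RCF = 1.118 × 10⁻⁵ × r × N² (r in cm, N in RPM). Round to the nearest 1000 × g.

≈ 87000 x g

RCF_max = 1.118 × 10⁻⁵ × 12.8 × (39060)² = 1.118 × 10⁻⁵ × 12.8 × 1,525,683,600 ≈ 218,331.4 × g
RCF_min = 1.118 × 10⁻⁵ × 7.7 × (39060)² = 1.118 × 10⁻⁵ × 7.7 × 1,525,683,600 ≈ 131,340 × g
ΔRCF = 218,331.4 − 131,340 = 86,991.4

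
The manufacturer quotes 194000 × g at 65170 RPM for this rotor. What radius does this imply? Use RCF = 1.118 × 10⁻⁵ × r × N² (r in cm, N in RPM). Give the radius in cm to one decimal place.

≈ 4.1 cm

194000 = 1.118 × 10⁻⁵ × r × (65170)²
r = 194000 / (1.118 × 10⁻⁵ × 4,247,128,900) = 194000 / 47482.9 ≈ 4.086 cm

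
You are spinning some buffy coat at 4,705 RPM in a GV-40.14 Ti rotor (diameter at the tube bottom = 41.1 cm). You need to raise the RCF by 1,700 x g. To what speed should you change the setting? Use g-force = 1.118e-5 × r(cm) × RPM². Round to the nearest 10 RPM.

≈ 5430 RPM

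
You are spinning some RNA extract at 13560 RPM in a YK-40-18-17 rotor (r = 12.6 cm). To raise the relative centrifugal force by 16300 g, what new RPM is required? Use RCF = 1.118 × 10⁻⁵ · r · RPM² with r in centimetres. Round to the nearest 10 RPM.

Current RCF = 1.118 × 10⁻⁵ × 12.6 × (13560)² = 1.118 × 10⁻⁵ × 12.6 × 183,873,600 ≈ 25,901.9 × g
Target RCF = 25,901.9 + 16,300 = 42,201.9 × g
N² = 42,201.9 / (14.0868 × 10⁻⁵) = 299,584,718
N ≈ √299,584,718 ≈ 17,308.5

≈ 17310 RPM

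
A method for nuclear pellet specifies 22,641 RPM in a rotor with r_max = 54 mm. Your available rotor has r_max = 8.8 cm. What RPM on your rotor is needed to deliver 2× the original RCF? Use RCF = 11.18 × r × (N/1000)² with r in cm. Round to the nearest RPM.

25082 RPM

Original rotor: r = 54 mm = 5.4 cm
RCF_original = 11.18 × 5.4 × (22.641)² = 11.18 × 5.4 × 512.614881 ≈ 30,947.6 × g
Target RCF = 2 × 30,947.6 ≈ 61,895.2 × g
61,895.2 = 11.18 × 8.8 × (N/1000)²
(N/1000)² = 61,895.2 / 98.384 = 629.1186
N = 1000 × √629.1186 ≈ 25,082.2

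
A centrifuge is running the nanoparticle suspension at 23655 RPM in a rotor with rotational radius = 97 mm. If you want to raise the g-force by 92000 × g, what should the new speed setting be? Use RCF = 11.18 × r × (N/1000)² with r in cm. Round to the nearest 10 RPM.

N₂ ≈ 37520 RPM

r = 97 mm = 9.7 cm
Current RCF = 11.18 × 9.7 × (23.655)² = 11.18 × 9.7 × 559.559025 ≈ 60,681.9 × g
Target RCF = 60,681.9 + 92,000 = 152,681.9 × g
(N/1000)² = 152,681.9 / 108.446 = 1407.907
N = 1000 × √1407.907 ≈ 37,522.1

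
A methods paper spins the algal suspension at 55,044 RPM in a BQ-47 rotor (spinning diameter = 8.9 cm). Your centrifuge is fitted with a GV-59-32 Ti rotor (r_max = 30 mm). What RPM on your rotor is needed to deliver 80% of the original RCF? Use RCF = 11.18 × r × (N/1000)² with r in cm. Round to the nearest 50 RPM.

≈ 59950 RPM

Original rotor: r = 8.9 / 2 = 4.45 cm
RCF_original = 11.18 × 4.45 × (55.044)² = 11.18 × 4.45 × 3,029.841936 ≈ 150,737.7 × g
Target RCF = 0.8 × 150,737.7 ≈ 120,590.2 × g
Your rotor: r = 30 mm = 3.0 cm
120,590.2 = 11.18 × 3 × (N/1000)²
(N/1000)² = 120,590.2 / 33.54 = 3595.414
N = 1000 × √3595.414 ≈ 59,961.8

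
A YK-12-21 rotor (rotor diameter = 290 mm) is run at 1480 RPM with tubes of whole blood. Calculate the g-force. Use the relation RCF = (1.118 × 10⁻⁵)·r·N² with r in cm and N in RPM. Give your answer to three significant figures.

r = 290 mm / 2 = 145 mm = 14.5 cm
RCF = 1.118 × 10⁻⁵ × 14.5 × (1480)² = 1.118 × 10⁻⁵ × 14.5 × 2,190,400 ≈ 355.1 × g

≈ 355 × g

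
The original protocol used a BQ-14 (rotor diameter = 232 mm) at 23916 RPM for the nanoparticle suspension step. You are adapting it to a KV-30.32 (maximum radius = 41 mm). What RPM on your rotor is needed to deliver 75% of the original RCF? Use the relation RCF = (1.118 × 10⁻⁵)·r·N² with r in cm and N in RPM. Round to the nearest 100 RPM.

Original rotor: r = 232 mm / 2 = 116 mm = 11.6 cm
RCF = 1.118 × 10⁻⁵ × r × N²
RCF_original = 1.118 × 10⁻⁵ × 11.6 × (23916)² = 1.118 × 10⁻⁵ × 11.6 × 571,975,056 ≈ 74,178.3 × g
Target RCF = 0.75 × 74,178.3 ≈ 55,633.7 × g
Your rotor: r = 41 mm = 4.1 cm
55,633.7 = 1.118 × 10⁻⁵ × 4.1 × N²
N² = 55,633.7 / (4.5838 × 10⁻⁵) = 1,213,702,605
N ≈ √1,213,702,605 ≈ 34,838.2

≈ 34800 RPM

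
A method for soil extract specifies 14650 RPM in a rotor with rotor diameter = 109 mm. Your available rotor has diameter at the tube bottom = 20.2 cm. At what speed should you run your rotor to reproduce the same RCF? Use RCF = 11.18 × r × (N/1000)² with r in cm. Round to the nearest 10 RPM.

Original rotor: r = 109 mm / 2 = 54.5 mm = 5.45 cm
RCF_original = 11.18 × 5.45 × (14.65)² = 11.18 × 5.45 × 214.6225 ≈ 13,077.2 × g
Your rotor: r = 20.2 / 2 = 10.1 cm
13,077.2 = 11.18 × 10.1 × (N/1000)²
(N/1000)² = 13,077.2 / 112.918 = 115.8115
N = 1000 × √115.8115 ≈ 10,761.6

10760 RPM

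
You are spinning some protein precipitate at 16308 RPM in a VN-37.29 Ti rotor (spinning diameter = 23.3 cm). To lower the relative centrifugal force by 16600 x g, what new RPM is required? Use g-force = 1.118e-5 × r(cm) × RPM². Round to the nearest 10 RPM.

11770 RPM

r = 23.3 / 2 = 11.65 cm
Current RCF = 1.118 × 10⁻⁵ × 11.65 × (16308)² = 1.118 × 10⁻⁵ × 11.65 × 265,950,864 ≈ 34,639.3 × g
Target RCF = 34,639.3 − 16,600 = 18,039.3 × g
N² = 18,039.3 / (13.0247 × 10⁻⁵) = 138,500,695
N ≈ √138,500,695 ≈ 11,768.6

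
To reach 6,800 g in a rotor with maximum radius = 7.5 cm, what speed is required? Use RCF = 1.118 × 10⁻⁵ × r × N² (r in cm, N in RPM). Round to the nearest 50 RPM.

RCF = 1.118 × 10⁻⁵ × r × N²
6,800 = 1.118 × 10⁻⁵ × 7.5 × N²
N² = 6,800 / (8.385 × 10⁻⁵) = 81,097,197
N ≈ √81,097,197 ≈ 9,005.4

9000 RPM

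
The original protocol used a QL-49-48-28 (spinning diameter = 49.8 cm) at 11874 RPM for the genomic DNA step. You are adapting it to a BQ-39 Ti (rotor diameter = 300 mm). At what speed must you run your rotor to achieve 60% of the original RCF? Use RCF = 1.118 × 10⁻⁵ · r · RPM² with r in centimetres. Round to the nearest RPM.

≈ 11850 RPM

Original rotor: r = 49.8 / 2 = 24.9 cm
RCF = 1.118 × 10⁻⁵ × r × N²
RCF_original = 1.118 × 10⁻⁵ × 24.9 × (11874)² = 1.118 × 10⁻⁵ × 24.9 × 140,991,876 ≈ 39,249.6 × g
Target RCF = 0.6 × 39,249.6 ≈ 23,549.8 × g
Your rotor: r = 300 mm / 2 = 150 mm = 15 cm
23,549.8 = 1.118 × 10⁻⁵ × 15 × N²
N² = 23,549.8 / (16.77 × 10⁻⁵) = 140,428,145
N ≈ √140,428,145 ≈ 11,850.2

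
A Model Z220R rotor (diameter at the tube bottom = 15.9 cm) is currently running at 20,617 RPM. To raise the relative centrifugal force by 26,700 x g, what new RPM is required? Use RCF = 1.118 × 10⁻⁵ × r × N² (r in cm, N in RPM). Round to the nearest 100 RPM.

r = 15.9 / 2 = 7.95 cm
Current RCF = 1.118 × 10⁻⁵ × 7.95 × (20617)² = 1.118 × 10⁻⁵ × 7.95 × 425,060,689 ≈ 37,779.8 × g
Target RCF = 37,779.8 + 26,700 = 64,479.8 × g
N² = 64,479.8 / (8.8881 × 10⁻⁵) = 725,462,135
N ≈ √725,462,135 ≈ 26,934.4

≈ 26900 RPM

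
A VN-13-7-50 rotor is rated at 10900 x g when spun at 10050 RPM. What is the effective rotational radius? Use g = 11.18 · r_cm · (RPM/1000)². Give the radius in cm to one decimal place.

r ≈ 9.7 cm

10900 = 11.18 × r × (10.05)²
r = 10900 / (11.18 × 101.0025) = 10900 / 1129.208 ≈ 9.653 cm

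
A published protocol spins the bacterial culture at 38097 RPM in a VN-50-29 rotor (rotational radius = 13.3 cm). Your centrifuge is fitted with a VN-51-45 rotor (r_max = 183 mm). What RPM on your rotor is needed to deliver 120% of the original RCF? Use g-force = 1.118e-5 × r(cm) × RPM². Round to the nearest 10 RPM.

≈ 35580 RPM

RCF_original = 1.118 × 10⁻⁵ × 13.3 × (38097)² = 1.118 × 10⁻⁵ × 13.3 × 1,451,381,409 ≈ 215,811.7 × g
Target RCF = 1.2 × 215,811.7 ≈ 258,974 × g
Your rotor: r = 183 mm = 18.3 cm
258,974 = 1.118 × 10⁻⁵ × 18.3 × N²
N² = 258,974 / (20.4594 × 10⁻⁵) = 1,265,794,696
N ≈ √1,265,794,696 ≈ 35,578.0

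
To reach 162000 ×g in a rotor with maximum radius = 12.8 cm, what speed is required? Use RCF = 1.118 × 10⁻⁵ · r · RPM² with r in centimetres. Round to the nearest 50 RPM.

162,000 = 1.118 × 10⁻⁵ × 12.8 × N²
N² = 162,000 / (14.3104 × 10⁻⁵) = 1,132,043,828
N ≈ √1,132,043,828 ≈ 33,645.9

N ≈ 33650 RPM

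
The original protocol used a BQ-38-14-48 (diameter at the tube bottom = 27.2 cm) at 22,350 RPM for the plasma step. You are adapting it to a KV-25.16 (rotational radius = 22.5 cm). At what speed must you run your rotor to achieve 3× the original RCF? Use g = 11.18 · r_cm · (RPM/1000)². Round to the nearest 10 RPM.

Original rotor: r = 27.2 / 2 = 13.6 cm
RCF_original = 11.18 × 13.6 × (22.35)² = 11.18 × 13.6 × 499.5225 ≈ 75,951.4 × g
Target RCF = 3 × 75,951.4 ≈ 227,854.2 × g
227,854.2 = 11.18 × 22.5 × (N/1000)²
(N/1000)² = 227,854.2 / 251.55 = 905.8008
N = 1000 × √905.8008 ≈ 30,096.5

≈ 30100 RPM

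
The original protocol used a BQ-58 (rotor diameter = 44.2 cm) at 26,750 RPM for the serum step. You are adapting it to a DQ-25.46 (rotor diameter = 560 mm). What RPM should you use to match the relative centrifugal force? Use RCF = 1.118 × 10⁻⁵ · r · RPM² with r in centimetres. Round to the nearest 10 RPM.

≈ 23770 RPM

Original rotor: r = 44.2 / 2 = 22.1 cm
RCF_original = 1.118 × 10⁻⁵ × 22.1 × (26750)² = 1.118 × 10⁻⁵ × 22.1 × 715,562,500 ≈ 176,799.8 × g
Your rotor: r = 560 mm / 2 = 280 mm = 28 cm
176,799.8 = 1.118 × 10⁻⁵ × 28 × N²
N² = 176,799.8 / (31.304 × 10⁻⁵) = 564,783,414
N ≈ √564,783,414 ≈ 23,765.2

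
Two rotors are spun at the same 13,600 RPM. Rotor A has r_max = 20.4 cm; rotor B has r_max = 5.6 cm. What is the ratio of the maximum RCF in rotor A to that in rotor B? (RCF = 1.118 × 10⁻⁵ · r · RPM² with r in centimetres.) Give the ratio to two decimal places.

At fixed N, RCF ∝ r, so RCF_A/RCF_B = r_A/r_B = 20.4 / 5.6 = 3.6429.

3.64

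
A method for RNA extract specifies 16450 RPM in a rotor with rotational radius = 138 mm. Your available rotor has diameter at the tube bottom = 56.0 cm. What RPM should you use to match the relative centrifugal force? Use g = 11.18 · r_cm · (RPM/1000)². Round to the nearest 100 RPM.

11500 RPM

Original rotor: r = 138 mm = 13.8 cm
RCF_original = 11.18 × 13.8 × (16.45)² = 11.18 × 13.8 × 270.6025 ≈ 41,749.6 × g
Your rotor: r = 56.0 / 2 = 28 cm
41,749.6 = 11.18 × 28 × (N/1000)²
(N/1000)² = 41,749.6 / 313.04 = 133.3683
N = 1000 × √133.3683 ≈ 11,548.5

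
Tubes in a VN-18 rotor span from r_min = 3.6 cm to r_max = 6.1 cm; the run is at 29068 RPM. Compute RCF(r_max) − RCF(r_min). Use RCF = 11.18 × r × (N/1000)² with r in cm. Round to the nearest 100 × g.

RCF_max = 11.18 × 6.1 × (29.068)² = 11.18 × 6.1 × 844.948624 ≈ 57,623.8 × g
RCF_min = 11.18 × 3.6 × (29.068)² = 11.18 × 3.6 × 844.948624 ≈ 34,007.5 × g
ΔRCF = 57,623.8 − 34,007.5 = 23,616.3

≈ 23600 × g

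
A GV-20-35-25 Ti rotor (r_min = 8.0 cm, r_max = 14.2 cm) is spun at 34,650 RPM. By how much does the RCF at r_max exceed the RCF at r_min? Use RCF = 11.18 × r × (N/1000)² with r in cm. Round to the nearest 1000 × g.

ΔRCF ≈ 83000 g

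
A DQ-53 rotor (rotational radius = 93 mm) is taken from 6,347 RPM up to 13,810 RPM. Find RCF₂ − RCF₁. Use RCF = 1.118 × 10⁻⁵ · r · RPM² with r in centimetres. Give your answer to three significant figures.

≈ 15600 × g

r = 93 mm = 9.3 cm
RCF₁ = 1.118 × 10⁻⁵ × 9.3 × (6347)² = 1.118 × 10⁻⁵ × 9.3 × 40,284,409 ≈ 4,188.5 × g
RCF₂ = 1.118 × 10⁻⁵ × 9.3 × (13810)² = 1.118 × 10⁻⁵ × 9.3 × 190,716,100 ≈ 19,829.5 × g
Increase = 19,829.5 − 4,188.5 = 15,641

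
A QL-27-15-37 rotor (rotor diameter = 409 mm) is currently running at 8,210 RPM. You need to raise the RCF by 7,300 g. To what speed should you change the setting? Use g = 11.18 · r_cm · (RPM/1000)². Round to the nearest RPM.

9967 RPM

r = 409 mm / 2 = 204.5 mm = 20.45 cm
Current RCF = 11.18 × 20.45 × (8.21)² = 11.18 × 20.45 × 67.4041 ≈ 15,410.7 × g
Target RCF = 15,410.7 + 7,300 = 22,710.7 × g
(N/1000)² = 22,710.7 / 228.631 = 99.33342
N = 1000 × √99.33342 ≈ 9,966.6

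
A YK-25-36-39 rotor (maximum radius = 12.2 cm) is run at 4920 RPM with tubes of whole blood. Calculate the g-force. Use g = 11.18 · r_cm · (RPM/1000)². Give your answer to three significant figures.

3300 ×g

RCF = 11.18 × 12.2 × (4.92)² = 11.18 × 12.2 × 24.2064 ≈ 3,301.7 × g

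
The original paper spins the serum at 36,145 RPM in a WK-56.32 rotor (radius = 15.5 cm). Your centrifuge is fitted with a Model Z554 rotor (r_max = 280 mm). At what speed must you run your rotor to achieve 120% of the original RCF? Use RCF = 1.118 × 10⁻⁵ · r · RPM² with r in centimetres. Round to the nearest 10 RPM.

≈ 29460 RPM

RCF_original = 1.118 × 10⁻⁵ × 15.5 × (36145)² = 1.118 × 10⁻⁵ × 15.5 × 1,306,461,025 ≈ 226,396.6 × g
Target RCF = 1.2 × 226,396.6 ≈ 271,675.9 × g
Your rotor: r = 280 mm = 28.0 cm
271,675.9 = 1.118 × 10⁻⁵ × 28 × N²
N² = 271,675.9 / (31.304 × 10⁻⁵) = 867,863,212
N ≈ √867,863,212 ≈ 29,459.5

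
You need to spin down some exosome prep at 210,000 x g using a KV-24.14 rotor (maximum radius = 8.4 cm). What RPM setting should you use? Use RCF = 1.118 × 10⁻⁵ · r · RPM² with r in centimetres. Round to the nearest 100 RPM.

47300 RPM

210,000 = 1.118 × 10⁻⁵ × 8.4 × N²
N² = 210,000 / (9.3912 × 10⁻⁵) = 2,236,135,957
N ≈ √2,236,135,957 ≈ 47,287.8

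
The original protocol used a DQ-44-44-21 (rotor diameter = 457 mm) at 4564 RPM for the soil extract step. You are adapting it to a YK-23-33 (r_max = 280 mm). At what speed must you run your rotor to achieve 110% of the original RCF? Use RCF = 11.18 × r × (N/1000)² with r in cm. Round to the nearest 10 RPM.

4320 RPM

Original rotor: r = 457 mm / 2 = 228.5 mm = 22.85 cm
RCF_original = 11.18 × 22.85 × (4.564)² = 11.18 × 22.85 × 20.830096 ≈ 5,321.3 × g
Target RCF = 1.1 × 5,321.3 ≈ 5,853.4 × g
Your rotor: r = 280 mm = 28.0 cm
5,853.4 = 11.18 × 28 × (N/1000)²
(N/1000)² = 5,853.4 / 313.04 = 18.69857
N = 1000 × √18.69857 ≈ 4,324.2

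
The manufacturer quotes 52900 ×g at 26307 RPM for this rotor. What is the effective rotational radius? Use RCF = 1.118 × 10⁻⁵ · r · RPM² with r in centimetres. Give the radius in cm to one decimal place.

6.8 cm

52900 = 1.118 × 10⁻⁵ × r × (26307)²
r = 52900 / (1.118 × 10⁻⁵ × 692,058,249) = 52900 / 7737.211 ≈ 6.837 cm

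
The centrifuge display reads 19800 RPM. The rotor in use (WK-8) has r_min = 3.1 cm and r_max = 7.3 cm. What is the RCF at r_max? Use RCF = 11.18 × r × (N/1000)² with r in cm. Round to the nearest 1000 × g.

32000 x g

Use r_max = 7.3 cm.
RCF = 11.18 × 7.3 × (19.8)² = 11.18 × 7.3 × 392.04 ≈ 31,996 × g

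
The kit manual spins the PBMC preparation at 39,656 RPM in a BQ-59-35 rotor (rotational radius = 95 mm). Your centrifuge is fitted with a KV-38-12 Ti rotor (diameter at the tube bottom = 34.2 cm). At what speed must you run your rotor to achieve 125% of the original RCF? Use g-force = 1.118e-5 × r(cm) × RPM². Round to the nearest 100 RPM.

33000 RPM

Original rotor: r = 95 mm = 9.5 cm
RCF = 1.118 × 10⁻⁵ × r × N²
RCF_original = 1.118 × 10⁻⁵ × 9.5 × (39656)² = 1.118 × 10⁻⁵ × 9.5 × 1,572,598,336 ≈ 167,025.7 × g
Target RCF = 1.25 × 167,025.7 ≈ 208,782.1 × g
Your rotor: r = 34.2 / 2 = 17.1 cm
208,782.1 = 1.118 × 10⁻⁵ × 17.1 × N²
N² = 208,782.1 / (19.1178 × 10⁻⁵) = 1,092,082,248
N ≈ √1,092,082,248 ≈ 33,046.7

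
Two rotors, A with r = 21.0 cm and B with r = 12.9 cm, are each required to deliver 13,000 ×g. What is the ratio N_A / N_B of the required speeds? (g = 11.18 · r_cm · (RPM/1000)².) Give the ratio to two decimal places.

At fixed RCF, N ∝ 1/√r, so N_A/N_B = √(r_B/r_A) = √(12.9/21.0) = √0.614286 = 0.7838.

0.78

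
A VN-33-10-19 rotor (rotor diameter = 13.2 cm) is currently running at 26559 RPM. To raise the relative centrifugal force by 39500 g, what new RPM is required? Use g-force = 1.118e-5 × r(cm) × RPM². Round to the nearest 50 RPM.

35200 RPM

r = 13.2 / 2 = 6.6 cm
Current RCF = 1.118 × 10⁻⁵ × 6.6 × (26559)² = 1.118 × 10⁻⁵ × 6.6 × 705,380,481 ≈ 52,048.6 × g
Target RCF = 52,048.6 + 39,500 = 91,548.6 × g
N² = 91,548.6 / (7.3788 × 10⁻⁵) = 1,240,697,674
N ≈ √1,240,697,674 ≈ 35,223.5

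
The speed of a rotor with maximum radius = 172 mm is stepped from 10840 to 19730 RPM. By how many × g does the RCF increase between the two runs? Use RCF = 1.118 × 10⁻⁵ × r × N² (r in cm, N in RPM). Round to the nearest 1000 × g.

r = 172 mm = 17.2 cm
RCF₁ = 1.118 × 10⁻⁵ × 17.2 × (10840)² = 1.118 × 10⁻⁵ × 17.2 × 117,505,600 ≈ 22,595.9 × g
RCF₂ = 1.118 × 10⁻⁵ × 17.2 × (19730)² = 1.118 × 10⁻⁵ × 17.2 × 389,272,900 ≈ 74,855.6 × g
Increase = 74,855.6 − 22,595.9 = 52,259.7

52000 × g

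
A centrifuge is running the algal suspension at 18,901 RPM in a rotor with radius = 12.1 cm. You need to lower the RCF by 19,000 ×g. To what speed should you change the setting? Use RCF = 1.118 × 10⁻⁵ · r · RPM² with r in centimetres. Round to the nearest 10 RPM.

N₂ ≈ 14720 RPM

Current RCF = 1.118 × 10⁻⁵ × 12.1 × (18901)² = 1.118 × 10⁻⁵ × 12.1 × 357,247,801 ≈ 48,327.8 × g
Target RCF = 48,327.8 − 19,000 = 29,327.8 × g
N² = 29,327.8 / (13.5278 × 10⁻⁵) = 216,796,523
N ≈ √216,796,523 ≈ 14,724.0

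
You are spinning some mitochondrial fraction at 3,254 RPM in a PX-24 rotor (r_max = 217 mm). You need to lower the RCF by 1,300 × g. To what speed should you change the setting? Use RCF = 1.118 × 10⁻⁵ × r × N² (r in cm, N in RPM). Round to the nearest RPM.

r = 217 mm = 21.7 cm
Current RCF = 1.118 × 10⁻⁵ × 21.7 × (3254)² = 1.118 × 10⁻⁵ × 21.7 × 10,588,516 ≈ 2,568.8 × g
Target RCF = 2,568.8 − 1,300 = 1,268.8 × g
N² = 1,268.8 / (24.2606 × 10⁻⁵) = 5,229,879
N ≈ √5,229,879 ≈ 2,286.9

2287 RPM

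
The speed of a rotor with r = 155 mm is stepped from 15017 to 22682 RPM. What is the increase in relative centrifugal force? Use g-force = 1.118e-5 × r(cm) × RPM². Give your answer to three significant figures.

r = 155 mm = 15.5 cm
RCF₁ = 1.118 × 10⁻⁵ × 15.5 × (15017)² = 1.118 × 10⁻⁵ × 15.5 × 225,510,289 ≈ 39,078.7 × g
RCF₂ = 1.118 × 10⁻⁵ × 15.5 × (22682)² = 1.118 × 10⁻⁵ × 15.5 × 514,473,124 ≈ 89,153 × g
Increase = 89,153 − 39,078.7 = 50,074.3

≈ 50100 × g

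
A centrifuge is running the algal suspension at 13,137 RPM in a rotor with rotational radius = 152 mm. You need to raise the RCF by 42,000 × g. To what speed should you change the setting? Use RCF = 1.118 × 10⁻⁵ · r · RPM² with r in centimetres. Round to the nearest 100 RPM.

N₂ ≈ 20500 RPM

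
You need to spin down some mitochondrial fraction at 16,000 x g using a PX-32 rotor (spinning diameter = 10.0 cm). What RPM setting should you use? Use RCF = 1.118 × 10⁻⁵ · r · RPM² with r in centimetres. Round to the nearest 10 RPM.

r = 10.0 / 2 = 5 cm
RCF = 1.118 × 10⁻⁵ × r × N²
16,000 = 1.118 × 10⁻⁵ × 5 × N²
N² = 16,000 / (5.59 × 10⁻⁵) = 286,225,403
N ≈ √286,225,403 ≈ 16,918.2

N ≈ 16920 RPM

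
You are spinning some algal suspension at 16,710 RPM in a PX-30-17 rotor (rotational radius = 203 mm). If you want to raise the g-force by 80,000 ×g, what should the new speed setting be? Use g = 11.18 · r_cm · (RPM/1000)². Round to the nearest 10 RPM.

r = 203 mm = 20.3 cm
Current RCF = 11.18 × 20.3 × (16.71)² = 11.18 × 20.3 × 279.2241 ≈ 63,371 × g
Target RCF = 63,371 + 80,000 = 143,371 × g
(N/1000)² = 143,371 / 226.954 = 631.7183
N = 1000 × √631.7183 ≈ 25,134.0

≈ 25130 RPM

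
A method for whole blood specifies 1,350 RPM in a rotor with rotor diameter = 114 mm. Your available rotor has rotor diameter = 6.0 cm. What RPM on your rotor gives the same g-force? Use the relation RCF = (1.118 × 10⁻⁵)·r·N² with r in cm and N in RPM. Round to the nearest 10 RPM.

≈ 1860 RPM

Original rotor: r = 114 mm / 2 = 57 mm = 5.7 cm
RCF = 1.118 × 10⁻⁵ × r × N²
RCF_original = 1.118 × 10⁻⁵ × 5.7 × (1350)² = 1.118 × 10⁻⁵ × 5.7 × 1,822,500 ≈ 116.1 × g
Your rotor: r = 6.0 / 2 = 3 cm
116.1 = 1.118 × 10⁻⁵ × 3 × N²
N² = 116.1 / (3.354 × 10⁻⁵) = 3,461,538
N ≈ √3,461,538 ≈ 1,860.5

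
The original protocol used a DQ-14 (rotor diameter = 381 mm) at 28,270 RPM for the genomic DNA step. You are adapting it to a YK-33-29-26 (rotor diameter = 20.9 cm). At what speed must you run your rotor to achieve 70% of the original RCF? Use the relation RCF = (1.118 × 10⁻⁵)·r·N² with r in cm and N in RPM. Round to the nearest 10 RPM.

31930 RPM

Original rotor: r = 381 mm / 2 = 190.5 mm = 19.05 cm
RCF = 1.118 × 10⁻⁵ × r × N²
RCF_original = 1.118 × 10⁻⁵ × 19.05 × (28270)² = 1.118 × 10⁻⁵ × 19.05 × 799,192,900 ≈ 170,211.3 × g
Target RCF = 0.7 × 170,211.3 ≈ 119,147.9 × g
Your rotor: r = 20.9 / 2 = 10.45 cm
119,147.9 = 1.118 × 10⁻⁵ × 10.45 × N²
N² = 119,147.9 / (11.6831 × 10⁻⁵) = 1,019,831,209
N ≈ √1,019,831,209 ≈ 31,934.8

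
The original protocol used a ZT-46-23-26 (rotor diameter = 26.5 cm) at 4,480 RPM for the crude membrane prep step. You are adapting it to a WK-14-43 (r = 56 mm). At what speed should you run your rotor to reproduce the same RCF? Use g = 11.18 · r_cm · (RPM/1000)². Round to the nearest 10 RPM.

Original rotor: r = 26.5 / 2 = 13.25 cm
RCF_original = 11.18 × 13.25 × (4.48)² = 11.18 × 13.25 × 20.0704 ≈ 2,973.1 × g
Your rotor: r = 56 mm = 5.6 cm
2,973.1 = 11.18 × 5.6 × (N/1000)²
(N/1000)² = 2,973.1 / 62.608 = 47.48754
N = 1000 × √47.48754 ≈ 6,891.1

≈ 6890 RPM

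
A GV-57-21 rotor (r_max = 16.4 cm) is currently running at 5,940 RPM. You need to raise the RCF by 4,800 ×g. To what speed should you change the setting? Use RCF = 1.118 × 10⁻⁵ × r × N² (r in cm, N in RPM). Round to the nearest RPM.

7840 RPM

Current RCF = 1.118 × 10⁻⁵ × 16.4 × (5940)² = 1.118 × 10⁻⁵ × 16.4 × 35,283,600 ≈ 6,469.3 × g
Target RCF = 6,469.3 + 4,800 = 11,269.3 × g
N² = 11,269.3 / (18.3352 × 10⁻⁵) = 61,462,651
N ≈ √61,462,651 ≈ 7,839.8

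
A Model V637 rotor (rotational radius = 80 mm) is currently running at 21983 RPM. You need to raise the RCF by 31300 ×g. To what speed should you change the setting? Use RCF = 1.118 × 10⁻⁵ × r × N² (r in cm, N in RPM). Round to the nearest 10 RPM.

28870 RPM

r = 80 mm = 8.0 cm
Current RCF = 1.118 × 10⁻⁵ × 8 × (21983)² = 1.118 × 10⁻⁵ × 8 × 483,252,289 ≈ 43,222.1 × g
Target RCF = 43,222.1 + 31,300 = 74,522.1 × g
N² = 74,522.1 / (8.944 × 10⁻⁵) = 833,207,737
N ≈ √833,207,737 ≈ 28,865.3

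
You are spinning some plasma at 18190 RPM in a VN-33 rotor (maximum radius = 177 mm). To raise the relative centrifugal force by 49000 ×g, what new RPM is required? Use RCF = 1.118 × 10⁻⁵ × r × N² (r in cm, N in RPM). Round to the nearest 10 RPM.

r = 177 mm = 17.7 cm
Current RCF = 1.118 × 10⁻⁵ × 17.7 × (18190)² = 1.118 × 10⁻⁵ × 17.7 × 330,876,100 ≈ 65,475.7 × g
Target RCF = 65,475.7 + 49,000 = 114,475.7 × g
N² = 114,475.7 / (19.7886 × 10⁻⁵) = 578,493,173
N ≈ √578,493,173 ≈ 24,051.9

N₂ ≈ 24050 RPM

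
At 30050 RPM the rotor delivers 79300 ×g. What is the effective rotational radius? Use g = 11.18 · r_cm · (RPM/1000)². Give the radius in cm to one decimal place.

≈ 7.9 cm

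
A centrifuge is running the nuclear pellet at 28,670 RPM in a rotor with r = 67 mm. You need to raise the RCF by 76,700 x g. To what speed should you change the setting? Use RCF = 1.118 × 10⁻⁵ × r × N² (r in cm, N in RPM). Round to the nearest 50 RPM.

N₂ ≈ 42950 RPM

r = 67 mm = 6.7 cm
Current RCF = 1.118 × 10⁻⁵ × 6.7 × (28670)² = 1.118 × 10⁻⁵ × 6.7 × 821,968,900 ≈ 61,570.4 × g
Target RCF = 61,570.4 + 76,700 = 138,270.4 × g
N² = 138,270.4 / (7.4906 × 10⁻⁵) = 1,845,918,885
N ≈ √1,845,918,885 ≈ 42,964.2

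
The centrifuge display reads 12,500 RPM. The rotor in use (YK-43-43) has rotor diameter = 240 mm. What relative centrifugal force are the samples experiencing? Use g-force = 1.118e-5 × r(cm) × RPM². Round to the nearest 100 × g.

≈ 21000 ×g

r = 240 mm / 2 = 120 mm = 12 cm
RCF = 1.118 × 10⁻⁵ × r × N²
RCF = 1.118 × 10⁻⁵ × 12 × (12500)² = 1.118 × 10⁻⁵ × 12 × 156,250,000 ≈ 20,962.5 × g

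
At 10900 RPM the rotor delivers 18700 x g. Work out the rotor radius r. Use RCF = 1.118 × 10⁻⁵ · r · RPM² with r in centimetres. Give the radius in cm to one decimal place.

18700 = 1.118 × 10⁻⁵ × r × (10900)²
r = 18700 / (1.118 × 10⁻⁵ × 118,810,000) = 18700 / 1328.296 ≈ 14.078 cm

14.1 cm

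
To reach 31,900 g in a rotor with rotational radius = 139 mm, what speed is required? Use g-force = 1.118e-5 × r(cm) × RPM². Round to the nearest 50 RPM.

r = 139 mm = 13.9 cm
RCF = 1.118 × 10⁻⁵ × r × N²
31,900 = 1.118 × 10⁻⁵ × 13.9 × N²
N² = 31,900 / (15.5402 × 10⁻⁵) = 205,274,063
N ≈ √205,274,063 ≈ 14,327.4

≈ 14350 RPM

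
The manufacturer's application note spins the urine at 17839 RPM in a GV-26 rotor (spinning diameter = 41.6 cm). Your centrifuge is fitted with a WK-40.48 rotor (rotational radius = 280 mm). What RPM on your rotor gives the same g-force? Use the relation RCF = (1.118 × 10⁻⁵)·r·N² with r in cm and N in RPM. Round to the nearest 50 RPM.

≈ 15400 RPM

Original rotor: r = 41.6 / 2 = 20.8 cm
RCF = 1.118 × 10⁻⁵ × r × N²
RCF_original = 1.118 × 10⁻⁵ × 20.8 × (17839)² = 1.118 × 10⁻⁵ × 20.8 × 318,229,921 ≈ 74,002.5 × g
Your rotor: r = 280 mm = 28.0 cm
74,002.5 = 1.118 × 10⁻⁵ × 28 × N²
N² = 74,002.5 / (31.304 × 10⁻⁵) = 236,399,502
N ≈ √236,399,502 ≈ 15,375.3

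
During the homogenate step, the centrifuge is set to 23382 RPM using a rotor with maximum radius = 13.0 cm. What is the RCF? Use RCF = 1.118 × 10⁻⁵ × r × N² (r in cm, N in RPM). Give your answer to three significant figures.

RCF = 1.118 × 10⁻⁵ × r × N²
RCF = 1.118 × 10⁻⁵ × 13 × (23382)² = 1.118 × 10⁻⁵ × 13 × 546,717,924 ≈ 79,460 × g

RCF ≈ 79500 x g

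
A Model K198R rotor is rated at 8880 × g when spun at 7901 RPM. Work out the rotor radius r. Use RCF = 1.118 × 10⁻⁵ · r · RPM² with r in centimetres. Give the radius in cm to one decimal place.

8880 = 1.118 × 10⁻⁵ × r × (7901)²
r = 8880 / (1.118 × 10⁻⁵ × 62,425,801) = 8880 / 697.9205 ≈ 12.724 cm

≈ 12.7 cm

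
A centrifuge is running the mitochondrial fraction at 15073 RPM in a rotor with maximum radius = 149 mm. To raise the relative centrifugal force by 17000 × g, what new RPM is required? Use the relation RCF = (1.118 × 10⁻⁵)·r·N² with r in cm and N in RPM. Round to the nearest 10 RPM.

r = 149 mm = 14.9 cm
Current RCF = 1.118 × 10⁻⁵ × 14.9 × (15073)² = 1.118 × 10⁻⁵ × 14.9 × 227,195,329 ≈ 37,846.7 × g
Target RCF = 37,846.7 + 17,000 = 54,846.7 × g
N² = 54,846.7 / (16.6582 × 10⁻⁵) = 329,247,458
N ≈ √329,247,458 ≈ 18,145.2

18150 RPM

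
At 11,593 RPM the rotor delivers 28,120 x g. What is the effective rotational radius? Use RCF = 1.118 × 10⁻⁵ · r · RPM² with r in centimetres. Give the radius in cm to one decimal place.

≈ 18.7 cm

RCF = 1.118 × 10⁻⁵ × r × N²
28120 = 1.118 × 10⁻⁵ × r × (11593)²
r = 28120 / (1.118 × 10⁻⁵ × 134,397,649) = 28120 / 1502.566 ≈ 18.715 cm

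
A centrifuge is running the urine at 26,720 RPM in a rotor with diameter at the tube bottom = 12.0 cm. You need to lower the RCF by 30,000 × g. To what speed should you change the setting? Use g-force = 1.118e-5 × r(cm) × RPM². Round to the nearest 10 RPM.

r = 12.0 / 2 = 6 cm
Current RCF = 1.118 × 10⁻⁵ × 6 × (26720)² = 1.118 × 10⁻⁵ × 6 × 713,958,400 ≈ 47,892.3 × g
Target RCF = 47,892.3 − 30,000 = 17,892.3 × g
N² = 17,892.3 / (6.708 × 10⁻⁵) = 266,730,769
N ≈ √266,730,769 ≈ 16,331.9

≈ 16330 RPM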